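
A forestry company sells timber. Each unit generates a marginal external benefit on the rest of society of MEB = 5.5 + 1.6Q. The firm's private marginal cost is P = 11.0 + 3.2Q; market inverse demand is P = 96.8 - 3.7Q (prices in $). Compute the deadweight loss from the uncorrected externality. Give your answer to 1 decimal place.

Market equilibrium (private): 11.0 + 3.2Q = 96.8 - 3.7Q → Q_m = 12.4348.
Social marginal cost = private MC − MEB = 5.5 + 1.6Q.
Set SMC = demand: 5.5 + 1.6Q = 96.8 - 3.7Q → Q* = 17.2264.
Between Q* and Q_m the wedge demand − SMC runs linearly from 0 to MEB(Q_m), so the loss is a triangle.
DWL = ½ × 4.7916 × 25.3957 = 60.8430.

DWL = $60.8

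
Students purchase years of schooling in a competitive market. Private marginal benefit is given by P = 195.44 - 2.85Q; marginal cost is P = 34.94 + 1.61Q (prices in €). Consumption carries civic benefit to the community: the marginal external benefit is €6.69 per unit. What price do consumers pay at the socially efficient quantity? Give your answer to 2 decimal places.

P = €88.60

Social marginal benefit = demand + MEB = 202.13 - 2.85Q.
Set SMB = MC: 202.13 - 2.85Q = 34.94 + 1.61Q → Q* = 37.4865.
Consumer price on the demand curve at Q*: 195.44 − 2.85×37.4865 = 88.6035.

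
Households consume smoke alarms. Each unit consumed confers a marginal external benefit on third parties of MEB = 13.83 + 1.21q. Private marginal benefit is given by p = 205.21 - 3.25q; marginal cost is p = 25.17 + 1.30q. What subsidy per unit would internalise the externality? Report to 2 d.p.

Social marginal benefit = demand + MEB = 219.04 - 2.04q.
Set SMB = MC: 219.04 - 2.04q = 25.17 + 1.30q → q* = 58.0449.
The Pigouvian subsidy equals MEB at q*: 13.83 + 1.21×58.0449 = 84.0643.

subsidy = 84.06 per unit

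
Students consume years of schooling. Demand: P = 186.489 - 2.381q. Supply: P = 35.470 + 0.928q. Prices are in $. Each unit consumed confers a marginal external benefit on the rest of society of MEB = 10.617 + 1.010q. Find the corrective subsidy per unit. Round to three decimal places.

subsidy = $81.627 per unit

Social marginal benefit = demand + MEB = 197.106 - 1.371q.
Set SMB = MC: 197.106 - 1.371q = 35.470 + 0.928q → q* = 70.3071.
The Pigouvian subsidy equals MEB at q*: 10.617 + 1.010×70.3071 = 81.6272.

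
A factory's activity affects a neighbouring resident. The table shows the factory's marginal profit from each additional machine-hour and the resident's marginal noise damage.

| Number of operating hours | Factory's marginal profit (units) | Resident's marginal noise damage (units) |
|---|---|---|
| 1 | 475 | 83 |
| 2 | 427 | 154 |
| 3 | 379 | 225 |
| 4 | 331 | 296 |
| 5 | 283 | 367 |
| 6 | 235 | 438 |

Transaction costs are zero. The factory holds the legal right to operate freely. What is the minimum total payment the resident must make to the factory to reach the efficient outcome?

Left alone the factory would choose level 6 (marginal profit stays positive).
Efficient level: k* = 4 (marginal profit ≥ marginal noise damage through 4).
The resident must at least cover the factory's forgone profit from cutting 6→4: 283 + 235 = 518.

518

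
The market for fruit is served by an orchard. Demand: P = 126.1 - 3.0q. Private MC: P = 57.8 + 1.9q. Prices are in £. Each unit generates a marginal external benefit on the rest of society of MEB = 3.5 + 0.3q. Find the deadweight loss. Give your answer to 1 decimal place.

DWL = £6.4

Market equilibrium (private): 57.8 + 1.9q = 126.1 - 3.0q → q_m = 13.9388.
Social marginal cost = private MC − MEB = 54.3 + 1.6q.
Set SMC = demand: 54.3 + 1.6q = 126.1 - 3.0q → q* = 15.6087.
Between q* and q_m the wedge demand − SMC runs linearly from 0 to MEB(q_m), so the loss is a triangle.
DWL = ½ × 1.6699 × 7.6816 = 6.4138.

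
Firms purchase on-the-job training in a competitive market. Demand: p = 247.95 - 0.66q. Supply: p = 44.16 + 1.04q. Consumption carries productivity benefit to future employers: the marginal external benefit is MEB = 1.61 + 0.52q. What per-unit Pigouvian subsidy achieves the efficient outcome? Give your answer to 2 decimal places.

subsidy = 92.13 per unit

Social marginal benefit = demand + MEB = 249.56 - 0.14q.
Set SMB = MC: 249.56 - 0.14q = 44.16 + 1.04q → q* = 174.0678.
The Pigouvian subsidy equals MEB at q*: 1.61 + 0.52×174.0678 = 92.1253.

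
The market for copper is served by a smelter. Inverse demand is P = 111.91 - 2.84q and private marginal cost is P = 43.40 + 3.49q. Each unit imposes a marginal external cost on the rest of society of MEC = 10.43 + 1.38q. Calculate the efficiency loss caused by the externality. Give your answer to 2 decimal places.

Market equilibrium (private): 43.40 + 3.49q = 111.91 - 2.84q → q_m = 10.8231.
Social marginal cost = private MC + MEC = 53.83 + 4.87q.
Set SMC = demand: 53.83 + 4.87q = 111.91 - 2.84q → q* = 7.5331.
The welfare-loss triangle has base |q_m − q*| and height MEC(q_m) (the vertical gap between SMC and demand is zero at q* and MEC at q_m).
DWL = ½ × 3.2900 × 25.3658 = 41.7267.

DWL = 41.73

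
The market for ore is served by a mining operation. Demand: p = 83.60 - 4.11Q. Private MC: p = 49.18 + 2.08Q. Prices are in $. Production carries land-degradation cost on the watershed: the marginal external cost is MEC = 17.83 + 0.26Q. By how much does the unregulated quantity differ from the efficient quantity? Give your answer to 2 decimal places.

Market equilibrium (private): 49.18 + 2.08Q = 83.60 - 4.11Q → Q_m = 5.5606.
Social marginal cost = private MC + MEC = 67.01 + 2.34Q.
Set SMC = demand: 67.01 + 2.34Q = 83.60 - 4.11Q → Q* = 2.5721.
Gap = |5.5606 − 2.5721| = 2.9885.

2.99 units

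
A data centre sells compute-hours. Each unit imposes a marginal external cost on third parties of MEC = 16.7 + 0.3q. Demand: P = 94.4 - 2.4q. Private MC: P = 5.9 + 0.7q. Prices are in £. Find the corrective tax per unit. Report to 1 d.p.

tax = £23.0 per unit

Social marginal cost = private MC + MEC = 22.6 + q.
Set SMC = demand: 22.6 + q = 94.4 - 2.4q → q* = 21.1176.
The Pigouvian tax equals MEC at q*: 16.7 + 0.3×21.1176 = 23.0353.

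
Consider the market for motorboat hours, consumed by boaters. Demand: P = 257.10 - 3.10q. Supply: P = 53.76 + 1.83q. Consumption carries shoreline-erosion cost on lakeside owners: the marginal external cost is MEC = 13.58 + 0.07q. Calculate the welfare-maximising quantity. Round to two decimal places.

q* = 37.95

Social marginal benefit = demand − MEC = 243.52 - 3.17q.
Set SMB = MC: 243.52 - 3.17q = 53.76 + 1.83q → q* = 37.9520.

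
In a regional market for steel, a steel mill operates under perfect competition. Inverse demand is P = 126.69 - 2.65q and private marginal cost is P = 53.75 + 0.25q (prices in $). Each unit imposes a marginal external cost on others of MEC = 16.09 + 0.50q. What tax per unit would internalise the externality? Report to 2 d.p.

tax = $24.45 per unit

Social marginal cost = private MC + MEC = 69.84 + 0.75q.
Set SMC = demand: 69.84 + 0.75q = 126.69 - 2.65q → q* = 16.7206.
The Pigouvian tax equals MEC at q*: 16.09 + 0.50×16.7206 = 24.4503.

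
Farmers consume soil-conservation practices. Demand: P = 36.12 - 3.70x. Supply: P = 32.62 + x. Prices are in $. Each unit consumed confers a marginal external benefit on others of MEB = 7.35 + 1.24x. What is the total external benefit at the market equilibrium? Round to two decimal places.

Market equilibrium (private): 32.62 + x = 36.12 - 3.70x → x_m = 0.7447.
Total external benefit = ∫₀^{x_m} (7.35 + 1.24x) dx = 7.35×0.7447 + ½×1.24×0.7447² = 5.8174.

$5.82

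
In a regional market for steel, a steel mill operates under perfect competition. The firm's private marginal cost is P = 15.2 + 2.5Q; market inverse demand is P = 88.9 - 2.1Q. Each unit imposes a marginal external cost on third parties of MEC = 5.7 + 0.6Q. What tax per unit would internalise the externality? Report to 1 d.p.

tax = 13.5 per unit

Social marginal cost = private MC + MEC = 20.9 + 3.1Q.
Set SMC = demand: 20.9 + 3.1Q = 88.9 - 2.1Q → Q* = 13.0769.
The Pigouvian tax equals MEC at Q*: 5.7 + 0.6×13.0769 = 13.5461.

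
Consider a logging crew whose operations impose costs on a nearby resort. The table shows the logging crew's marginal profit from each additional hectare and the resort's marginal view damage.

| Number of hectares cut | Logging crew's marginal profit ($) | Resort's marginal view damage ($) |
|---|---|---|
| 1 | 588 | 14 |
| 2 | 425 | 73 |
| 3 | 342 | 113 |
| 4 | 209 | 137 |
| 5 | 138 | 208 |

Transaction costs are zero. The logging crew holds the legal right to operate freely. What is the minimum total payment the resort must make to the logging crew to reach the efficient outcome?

$138

Left alone the logging crew would choose level 5 (marginal profit stays positive).
Efficient level: k* = 4 (marginal profit ≥ marginal view damage through 4).
The resort must at least cover the logging crew's forgone profit from cutting 5→4: 138 = 138.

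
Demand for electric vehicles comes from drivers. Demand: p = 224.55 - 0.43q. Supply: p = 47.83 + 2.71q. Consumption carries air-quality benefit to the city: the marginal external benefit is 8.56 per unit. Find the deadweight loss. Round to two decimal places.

Market equilibrium (private): 47.83 + 2.71q = 224.55 - 0.43q → q_m = 56.2803.
Social marginal benefit = demand + MEB = 233.11 - 0.43q.
Set SMB = MC: 233.11 - 0.43q = 47.83 + 2.71q → q* = 59.0064.
Between q* and q_m the wedge SMB − MC runs linearly from 0 to MEB(q_m), so the loss is a triangle.
DWL = ½ × 2.7261 × 8.5600 = 11.6677.

DWL = 11.67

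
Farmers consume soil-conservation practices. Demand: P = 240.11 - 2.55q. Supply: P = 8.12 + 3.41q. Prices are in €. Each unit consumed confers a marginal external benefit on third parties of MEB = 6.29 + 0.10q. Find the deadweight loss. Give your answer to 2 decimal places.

Market equilibrium (private): 8.12 + 3.41q = 240.11 - 2.55q → q_m = 38.9245.
Social marginal benefit = demand + MEB = 246.40 - 2.45q.
Set SMB = MC: 246.40 - 2.45q = 8.12 + 3.41q → q* = 40.6621.
The welfare-loss triangle has base |q_m − q*| and height MEB(q_m) (the vertical gap between SMB and MC is zero at q* and MEB at q_m).
DWL = ½ × 1.7376 × 10.1824 = 8.8465.

DWL = €8.85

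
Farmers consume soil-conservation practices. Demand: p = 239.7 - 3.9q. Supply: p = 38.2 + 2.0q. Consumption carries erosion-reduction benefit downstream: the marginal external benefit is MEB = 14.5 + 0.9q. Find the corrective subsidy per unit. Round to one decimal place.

Social marginal benefit = demand + MEB = 254.2 - 3.0q.
Set SMB = MC: 254.2 - 3.0q = 38.2 + 2.0q → q* = 43.2000.
The Pigouvian subsidy equals MEB at q*: 14.5 + 0.9×43.2000 = 53.3800.

subsidy = 53.4 per unit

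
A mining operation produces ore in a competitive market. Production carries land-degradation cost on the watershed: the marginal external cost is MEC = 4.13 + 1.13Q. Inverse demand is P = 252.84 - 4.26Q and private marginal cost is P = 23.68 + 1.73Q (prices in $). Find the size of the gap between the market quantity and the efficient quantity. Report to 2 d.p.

Market equilibrium (private): 23.68 + 1.73Q = 252.84 - 4.26Q → Q_m = 38.2571.
Social marginal cost = private MC + MEC = 27.81 + 2.86Q.
Set SMC = demand: 27.81 + 2.86Q = 252.84 - 4.26Q → Q* = 31.6053.
Gap = |38.2571 − 31.6053| = 6.6518.

6.65 units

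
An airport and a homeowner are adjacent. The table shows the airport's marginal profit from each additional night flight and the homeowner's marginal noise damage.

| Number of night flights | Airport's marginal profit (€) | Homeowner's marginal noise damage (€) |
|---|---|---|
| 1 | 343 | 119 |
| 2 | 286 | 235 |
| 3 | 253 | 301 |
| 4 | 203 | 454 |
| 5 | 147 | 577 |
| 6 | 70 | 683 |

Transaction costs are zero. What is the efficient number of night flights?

2

Bargaining reaches the level where marginal profit last exceeds marginal noise damage.
That holds through level 2 (286 ≥ 235) but not at 3 (253 < 301).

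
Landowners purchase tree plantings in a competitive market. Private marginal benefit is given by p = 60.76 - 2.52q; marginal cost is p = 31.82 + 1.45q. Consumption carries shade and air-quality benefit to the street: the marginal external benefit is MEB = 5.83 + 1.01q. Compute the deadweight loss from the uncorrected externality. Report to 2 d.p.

Market equilibrium (private): 31.82 + 1.45q = 60.76 - 2.52q → q_m = 7.2897.
Social marginal benefit = demand + MEB = 66.59 - 1.51q.
Set SMB = MC: 66.59 - 1.51q = 31.82 + 1.45q → q* = 11.7466.
Height of the DWL triangle at q_m is SMB(q_m) − MC(q_m) = MEB(q_m) = 13.1926.
DWL = ½ × 4.4569 × 13.1926 = 29.3990.

DWL = 29.40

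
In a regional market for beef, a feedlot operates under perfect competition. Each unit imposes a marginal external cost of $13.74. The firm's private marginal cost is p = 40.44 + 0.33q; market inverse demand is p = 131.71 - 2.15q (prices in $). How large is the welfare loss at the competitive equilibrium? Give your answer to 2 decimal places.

DWL = $38.06

Market equilibrium (private): 40.44 + 0.33q = 131.71 - 2.15q → q_m = 36.8024.
Social marginal cost = private MC + MEC = 54.18 + 0.33q.
Set SMC = demand: 54.18 + 0.33q = 131.71 - 2.15q → q* = 31.2621.
Height of the DWL triangle at q_m is SMC(q_m) − demand(q_m) = MEC(q_m) = 13.7400.
DWL = ½ × 5.5403 × 13.7400 = 38.0619.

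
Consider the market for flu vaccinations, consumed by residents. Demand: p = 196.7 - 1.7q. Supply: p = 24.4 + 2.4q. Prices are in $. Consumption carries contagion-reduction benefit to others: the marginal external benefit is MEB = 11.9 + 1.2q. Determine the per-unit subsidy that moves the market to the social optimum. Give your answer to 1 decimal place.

subsidy = $88.1 per unit

Social marginal benefit = demand + MEB = 208.6 - 0.5q.
Set SMB = MC: 208.6 - 0.5q = 24.4 + 2.4q → q* = 63.5172.
The Pigouvian subsidy equals MEB at q*: 11.9 + 1.2×63.5172 = 88.1206.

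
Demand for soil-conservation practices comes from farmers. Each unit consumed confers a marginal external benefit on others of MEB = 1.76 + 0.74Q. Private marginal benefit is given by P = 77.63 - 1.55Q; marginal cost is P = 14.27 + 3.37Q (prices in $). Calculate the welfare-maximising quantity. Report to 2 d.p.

Q* = 15.58

Social marginal benefit = demand + MEB = 79.39 - 0.81Q.
Set SMB = MC: 79.39 - 0.81Q = 14.27 + 3.37Q → Q* = 15.5789.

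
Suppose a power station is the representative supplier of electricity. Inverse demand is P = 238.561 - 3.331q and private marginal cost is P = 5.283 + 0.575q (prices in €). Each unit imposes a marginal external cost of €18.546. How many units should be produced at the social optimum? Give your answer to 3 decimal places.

q* = 54.975

Social marginal cost = private MC + MEC = 23.829 + 0.575q.
Set SMC = demand: 23.829 + 0.575q = 238.561 - 3.331q → q* = 54.9749.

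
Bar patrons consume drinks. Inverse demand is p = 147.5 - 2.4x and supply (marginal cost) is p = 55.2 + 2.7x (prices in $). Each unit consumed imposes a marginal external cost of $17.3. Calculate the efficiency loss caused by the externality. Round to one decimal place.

DWL = $29.3

Market equilibrium (private): 55.2 + 2.7x = 147.5 - 2.4x → x_m = 18.0980.
Social marginal benefit = demand − MEC = 130.2 - 2.4x.
Set SMB = MC: 130.2 - 2.4x = 55.2 + 2.7x → x* = 14.7059.
Height of the DWL triangle at x_m is MC(x_m) − SMB(x_m) = MEC(x_m) = 17.3000.
DWL = ½ × 3.3921 × 17.3000 = 29.3417.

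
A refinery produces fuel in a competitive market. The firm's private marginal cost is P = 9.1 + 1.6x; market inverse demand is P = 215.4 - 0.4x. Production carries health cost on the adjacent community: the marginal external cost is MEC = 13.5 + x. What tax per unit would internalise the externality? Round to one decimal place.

tax = 77.8 per unit

Social marginal cost = private MC + MEC = 22.6 + 2.6x.
Set SMC = demand: 22.6 + 2.6x = 215.4 - 0.4x → x* = 64.2667.
The Pigouvian tax equals MEC at x*: 13.5 + 1.0×64.2667 = 77.7667.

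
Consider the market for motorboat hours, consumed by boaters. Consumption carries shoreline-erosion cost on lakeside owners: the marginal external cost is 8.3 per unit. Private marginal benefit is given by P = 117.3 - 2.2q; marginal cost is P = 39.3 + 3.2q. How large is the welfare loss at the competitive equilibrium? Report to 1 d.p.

Market equilibrium (private): 39.3 + 3.2q = 117.3 - 2.2q → q_m = 14.4444.
Social marginal benefit = demand − MEC = 109.0 - 2.2q.
Set SMB = MC: 109.0 - 2.2q = 39.3 + 3.2q → q* = 12.9074.
Height of the DWL triangle at q_m is MC(q_m) − SMB(q_m) = MEC(q_m) = 8.3000.
DWL = ½ × 1.5370 × 8.3000 = 6.3786.

DWL = 6.4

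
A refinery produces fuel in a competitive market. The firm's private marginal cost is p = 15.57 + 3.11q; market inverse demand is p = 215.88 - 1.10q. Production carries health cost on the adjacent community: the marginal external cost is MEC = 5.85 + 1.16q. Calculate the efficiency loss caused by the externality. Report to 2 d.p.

DWL = 346.94

Market equilibrium (private): 15.57 + 3.11q = 215.88 - 1.10q → q_m = 47.5796.
Social marginal cost = private MC + MEC = 21.42 + 4.27q.
Set SMC = demand: 21.42 + 4.27q = 215.88 - 1.10q → q* = 36.2123.
Height of the DWL triangle at q_m is SMC(q_m) − demand(q_m) = MEC(q_m) = 61.0423.
DWL = ½ × 11.3673 × 61.0423 = 346.9431.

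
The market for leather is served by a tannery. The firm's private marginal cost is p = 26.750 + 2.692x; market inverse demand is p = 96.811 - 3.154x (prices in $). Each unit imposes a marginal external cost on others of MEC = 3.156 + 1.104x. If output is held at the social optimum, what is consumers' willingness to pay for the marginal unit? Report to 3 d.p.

P = $66.449

Social marginal cost = private MC + MEC = 29.906 + 3.796x.
Set SMC = demand: 29.906 + 3.796x = 96.811 - 3.154x → x* = 9.6266.
Consumer price on the demand curve at x*: 96.811 − 3.154×9.6266 = 66.4487.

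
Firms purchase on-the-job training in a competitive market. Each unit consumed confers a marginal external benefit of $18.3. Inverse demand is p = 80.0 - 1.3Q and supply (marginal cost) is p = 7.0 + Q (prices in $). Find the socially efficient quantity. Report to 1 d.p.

Q* = 39.7

Social marginal benefit = demand + MEB = 98.3 - 1.3Q.
Set SMB = MC: 98.3 - 1.3Q = 7.0 + Q → Q* = 39.6957.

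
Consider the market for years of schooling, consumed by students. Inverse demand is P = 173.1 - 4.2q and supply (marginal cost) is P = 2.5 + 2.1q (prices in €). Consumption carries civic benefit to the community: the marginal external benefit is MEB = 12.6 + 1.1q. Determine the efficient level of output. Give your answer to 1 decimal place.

Social marginal benefit = demand + MEB = 185.7 - 3.1q.
Set SMB = MC: 185.7 - 3.1q = 2.5 + 2.1q → q* = 35.2308.

q* = 35.2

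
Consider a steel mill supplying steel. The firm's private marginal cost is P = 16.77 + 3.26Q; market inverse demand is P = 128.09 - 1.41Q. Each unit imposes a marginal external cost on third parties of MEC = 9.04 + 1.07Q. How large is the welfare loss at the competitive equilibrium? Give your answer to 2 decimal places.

DWL = 103.96

Market equilibrium (private): 16.77 + 3.26Q = 128.09 - 1.41Q → Q_m = 23.8373.
Social marginal cost = private MC + MEC = 25.81 + 4.33Q.
Set SMC = demand: 25.81 + 4.33Q = 128.09 - 1.41Q → Q* = 17.8188.
The welfare-loss triangle has base |Q_m − Q*| and height MEC(Q_m) (the vertical gap between SMC and demand is zero at Q* and MEC at Q_m).
DWL = ½ × 6.0185 × 34.5459 = 103.9572.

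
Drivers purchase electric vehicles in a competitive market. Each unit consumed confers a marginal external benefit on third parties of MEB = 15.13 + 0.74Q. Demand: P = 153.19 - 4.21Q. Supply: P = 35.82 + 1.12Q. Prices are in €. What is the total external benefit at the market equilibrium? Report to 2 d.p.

Market equilibrium (private): 35.82 + 1.12Q = 153.19 - 4.21Q → Q_m = 22.0206.
Total external benefit = ∫₀^{Q_m} (15.13 + 0.74Q) dQ = 15.13×22.0206 + ½×0.74×22.0206² = 512.5872.

€512.59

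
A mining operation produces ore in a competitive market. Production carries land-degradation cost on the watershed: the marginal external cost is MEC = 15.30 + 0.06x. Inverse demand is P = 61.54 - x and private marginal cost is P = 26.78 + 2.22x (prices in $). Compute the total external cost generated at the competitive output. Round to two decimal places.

$168.66

Market equilibrium (private): 26.78 + 2.22x = 61.54 - x → x_m = 10.7950.
Total external cost = ∫₀^{x_m} (15.30 + 0.06x) dx = 15.30×10.7950 + ½×0.06×10.7950² = 168.6595.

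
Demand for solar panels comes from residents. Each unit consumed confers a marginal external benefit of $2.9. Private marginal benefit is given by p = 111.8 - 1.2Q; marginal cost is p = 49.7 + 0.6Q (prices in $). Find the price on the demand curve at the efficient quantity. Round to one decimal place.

Social marginal benefit = demand + MEB = 114.7 - 1.2Q.
Set SMB = MC: 114.7 - 1.2Q = 49.7 + 0.6Q → Q* = 36.1111.
Consumer price on the demand curve at Q*: 111.8 − 1.2×36.1111 = 68.4667.

P = $68.5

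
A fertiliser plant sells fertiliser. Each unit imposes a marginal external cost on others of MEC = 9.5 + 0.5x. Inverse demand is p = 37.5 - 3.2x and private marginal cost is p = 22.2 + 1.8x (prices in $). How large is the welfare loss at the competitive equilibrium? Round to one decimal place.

Market equilibrium (private): 22.2 + 1.8x = 37.5 - 3.2x → x_m = 3.0600.
Social marginal cost = private MC + MEC = 31.7 + 2.3x.
Set SMC = demand: 31.7 + 2.3x = 37.5 - 3.2x → x* = 1.0545.
Between x* and x_m the wedge SMC − demand runs linearly from 0 to MEC(x_m), so the loss is a triangle.
DWL = ½ × 2.0055 × 11.0300 = 11.0603.

DWL = $11.1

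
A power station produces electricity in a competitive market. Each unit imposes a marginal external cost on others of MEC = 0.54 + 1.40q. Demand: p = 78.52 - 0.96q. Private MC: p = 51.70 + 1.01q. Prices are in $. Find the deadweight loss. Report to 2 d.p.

DWL = $57.00

Market equilibrium (private): 51.70 + 1.01q = 78.52 - 0.96q → q_m = 13.6142.
Social marginal cost = private MC + MEC = 52.24 + 2.41q.
Set SMC = demand: 52.24 + 2.41q = 78.52 - 0.96q → q* = 7.7982.
Between q* and q_m the wedge SMC − demand runs linearly from 0 to MEC(q_m), so the loss is a triangle.
DWL = ½ × 5.8160 × 19.5999 = 56.9965.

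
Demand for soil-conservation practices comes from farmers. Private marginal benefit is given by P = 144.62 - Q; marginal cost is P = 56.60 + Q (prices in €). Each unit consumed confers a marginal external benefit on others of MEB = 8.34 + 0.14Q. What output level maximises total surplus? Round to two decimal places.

Q* = 51.81

Social marginal benefit = demand + MEB = 152.96 - 0.86Q.
Set SMB = MC: 152.96 - 0.86Q = 56.60 + Q → Q* = 51.8065.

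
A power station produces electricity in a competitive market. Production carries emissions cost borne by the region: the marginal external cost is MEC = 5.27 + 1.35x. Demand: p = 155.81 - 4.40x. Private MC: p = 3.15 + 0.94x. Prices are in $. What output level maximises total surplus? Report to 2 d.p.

Social marginal cost = private MC + MEC = 8.42 + 2.29x.
Set SMC = demand: 8.42 + 2.29x = 155.81 - 4.40x → x* = 22.0314.

x* = 22.03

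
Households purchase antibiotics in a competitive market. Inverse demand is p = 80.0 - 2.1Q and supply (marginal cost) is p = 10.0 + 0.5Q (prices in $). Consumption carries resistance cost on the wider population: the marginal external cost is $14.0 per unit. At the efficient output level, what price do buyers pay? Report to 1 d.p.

Social marginal benefit = demand − MEC = 66.0 - 2.1Q.
Set SMB = MC: 66.0 - 2.1Q = 10.0 + 0.5Q → Q* = 21.5385.
Consumer price on the demand curve at Q*: 80.0 − 2.1×21.5385 = 34.7692.

P = $34.8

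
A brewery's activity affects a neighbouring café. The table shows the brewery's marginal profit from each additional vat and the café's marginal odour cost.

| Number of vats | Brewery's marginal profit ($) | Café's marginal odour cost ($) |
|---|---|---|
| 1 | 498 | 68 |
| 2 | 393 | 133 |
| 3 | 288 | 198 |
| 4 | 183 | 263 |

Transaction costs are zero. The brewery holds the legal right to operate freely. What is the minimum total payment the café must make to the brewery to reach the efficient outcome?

$183

Left alone the brewery would choose level 4 (marginal profit stays positive).
Efficient level: k* = 3 (marginal profit ≥ marginal odour cost through 3).
The café must at least cover the brewery's forgone profit from cutting 4→3: 183 = 183.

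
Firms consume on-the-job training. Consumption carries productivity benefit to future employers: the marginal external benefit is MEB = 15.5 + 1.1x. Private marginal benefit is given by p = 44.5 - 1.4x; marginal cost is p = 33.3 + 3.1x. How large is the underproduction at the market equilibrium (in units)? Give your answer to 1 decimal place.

Market equilibrium (private): 33.3 + 3.1x = 44.5 - 1.4x → x_m = 2.4889.
Social marginal benefit = demand + MEB = 60.0 - 0.3x.
Set SMB = MC: 60.0 - 0.3x = 33.3 + 3.1x → x* = 7.8529.
Gap = |2.4889 − 7.8529| = 5.3640.

5.4 units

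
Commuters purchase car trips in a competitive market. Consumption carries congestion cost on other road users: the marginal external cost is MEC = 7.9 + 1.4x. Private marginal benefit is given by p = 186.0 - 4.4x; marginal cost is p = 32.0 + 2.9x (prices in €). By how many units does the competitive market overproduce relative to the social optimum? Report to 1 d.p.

Market equilibrium (private): 32.0 + 2.9x = 186.0 - 4.4x → x_m = 21.0959.
Social marginal benefit = demand − MEC = 178.1 - 5.8x.
Set SMB = MC: 178.1 - 5.8x = 32.0 + 2.9x → x* = 16.7931.
Gap = |21.0959 − 16.7931| = 4.3028.

4.3 units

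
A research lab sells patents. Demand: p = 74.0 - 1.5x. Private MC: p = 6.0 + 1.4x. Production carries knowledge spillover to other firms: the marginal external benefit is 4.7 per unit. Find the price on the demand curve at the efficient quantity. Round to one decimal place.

P = 36.4

Social marginal cost = private MC − MEB = 1.3 + 1.4x.
Set SMC = demand: 1.3 + 1.4x = 74.0 - 1.5x → x* = 25.0690.
Consumer price on the demand curve at x*: 74.0 − 1.5×25.0690 = 36.3965.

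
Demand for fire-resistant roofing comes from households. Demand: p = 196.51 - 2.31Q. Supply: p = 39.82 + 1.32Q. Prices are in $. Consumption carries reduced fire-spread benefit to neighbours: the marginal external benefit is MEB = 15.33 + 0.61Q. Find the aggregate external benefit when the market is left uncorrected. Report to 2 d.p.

Market equilibrium (private): 39.82 + 1.32Q = 196.51 - 2.31Q → Q_m = 43.1653.
Total external benefit = ∫₀^{Q_m} (15.33 + 0.61Q) dQ = 15.33×43.1653 + ½×0.61×43.1653² = 1230.0132.

$1230.01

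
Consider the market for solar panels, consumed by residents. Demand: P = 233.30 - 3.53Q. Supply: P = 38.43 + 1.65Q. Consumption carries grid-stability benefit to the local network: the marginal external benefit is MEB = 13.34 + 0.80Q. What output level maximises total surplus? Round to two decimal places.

Social marginal benefit = demand + MEB = 246.64 - 2.73Q.
Set SMB = MC: 246.64 - 2.73Q = 38.43 + 1.65Q → Q* = 47.5365.

Q* = 47.54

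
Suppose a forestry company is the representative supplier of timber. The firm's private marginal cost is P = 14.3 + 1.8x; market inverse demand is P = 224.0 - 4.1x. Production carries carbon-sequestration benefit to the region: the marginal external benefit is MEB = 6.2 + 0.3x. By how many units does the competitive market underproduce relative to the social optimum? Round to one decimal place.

3.0 units

Market equilibrium (private): 14.3 + 1.8x = 224.0 - 4.1x → x_m = 35.5424.
Social marginal cost = private MC − MEB = 8.1 + 1.5x.
Set SMC = demand: 8.1 + 1.5x = 224.0 - 4.1x → x* = 38.5536.
Gap = |35.5424 − 38.5536| = 3.0112.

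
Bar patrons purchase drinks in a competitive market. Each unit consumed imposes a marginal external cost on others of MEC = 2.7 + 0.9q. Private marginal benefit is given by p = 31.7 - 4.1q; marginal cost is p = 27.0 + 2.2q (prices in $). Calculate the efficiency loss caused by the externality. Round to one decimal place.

Market equilibrium (private): 27.0 + 2.2q = 31.7 - 4.1q → q_m = 0.7460.
Social marginal benefit = demand − MEC = 29.0 - 5.0q.
Set SMB = MC: 29.0 - 5.0q = 27.0 + 2.2q → q* = 0.2778.
The welfare-loss triangle has base |q_m − q*| and height MEC(q_m) (the vertical gap between SMB and MC is zero at q* and MEC at q_m).
DWL = ½ × 0.4682 × 3.3714 = 0.7892.

DWL = $0.8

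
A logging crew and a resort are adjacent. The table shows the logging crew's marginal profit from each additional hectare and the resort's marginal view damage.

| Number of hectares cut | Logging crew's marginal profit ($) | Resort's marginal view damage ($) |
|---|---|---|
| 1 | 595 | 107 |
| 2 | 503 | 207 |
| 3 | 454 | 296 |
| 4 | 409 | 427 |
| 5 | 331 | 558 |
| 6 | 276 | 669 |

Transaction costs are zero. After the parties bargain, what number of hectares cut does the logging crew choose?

Bargaining reaches the level where marginal profit last exceeds marginal view damage.
That holds through level 3 (454 ≥ 296) but not at 4 (409 < 427).

3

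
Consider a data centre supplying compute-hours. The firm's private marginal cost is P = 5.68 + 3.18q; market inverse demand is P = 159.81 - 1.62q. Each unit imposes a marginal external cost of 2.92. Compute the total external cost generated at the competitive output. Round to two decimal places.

Market equilibrium (private): 5.68 + 3.18q = 159.81 - 1.62q → q_m = 32.1104.
Total external cost = MEC × q_m = 2.92 × 32.1104 = 93.7624.

93.76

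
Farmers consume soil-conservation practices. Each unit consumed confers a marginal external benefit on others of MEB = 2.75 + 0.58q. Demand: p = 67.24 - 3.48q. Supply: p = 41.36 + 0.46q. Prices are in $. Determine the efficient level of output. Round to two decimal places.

q* = 8.52

Social marginal benefit = demand + MEB = 69.99 - 2.90q.
Set SMB = MC: 69.99 - 2.90q = 41.36 + 0.46q → q* = 8.5208.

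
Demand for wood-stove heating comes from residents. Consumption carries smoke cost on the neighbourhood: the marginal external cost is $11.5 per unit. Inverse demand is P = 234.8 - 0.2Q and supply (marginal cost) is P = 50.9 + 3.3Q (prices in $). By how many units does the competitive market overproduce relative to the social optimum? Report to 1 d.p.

Market equilibrium (private): 50.9 + 3.3Q = 234.8 - 0.2Q → Q_m = 52.5429.
Social marginal benefit = demand − MEC = 223.3 - 0.2Q.
Set SMB = MC: 223.3 - 0.2Q = 50.9 + 3.3Q → Q* = 49.2571.
Gap = |52.5429 − 49.2571| = 3.2858.

3.3 units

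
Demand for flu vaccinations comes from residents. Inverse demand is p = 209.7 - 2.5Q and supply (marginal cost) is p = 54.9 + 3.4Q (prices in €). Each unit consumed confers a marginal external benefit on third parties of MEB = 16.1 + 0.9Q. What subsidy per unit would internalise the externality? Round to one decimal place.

subsidy = €46.9 per unit

Social marginal benefit = demand + MEB = 225.8 - 1.6Q.
Set SMB = MC: 225.8 - 1.6Q = 54.9 + 3.4Q → Q* = 34.1800.
The Pigouvian subsidy equals MEB at Q*: 16.1 + 0.9×34.1800 = 46.8620.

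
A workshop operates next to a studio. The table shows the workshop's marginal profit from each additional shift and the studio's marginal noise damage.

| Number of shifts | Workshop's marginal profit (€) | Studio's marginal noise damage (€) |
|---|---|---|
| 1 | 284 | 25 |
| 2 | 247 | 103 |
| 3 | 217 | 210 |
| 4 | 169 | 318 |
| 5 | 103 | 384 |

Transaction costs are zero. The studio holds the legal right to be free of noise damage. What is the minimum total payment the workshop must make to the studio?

Efficient level: marginal profit ≥ marginal noise damage through level 3, so k* = 3.
With the studio holding the right, the workshop must at least compensate total damage at k*: 25 + 103 + 210 = 338.

€338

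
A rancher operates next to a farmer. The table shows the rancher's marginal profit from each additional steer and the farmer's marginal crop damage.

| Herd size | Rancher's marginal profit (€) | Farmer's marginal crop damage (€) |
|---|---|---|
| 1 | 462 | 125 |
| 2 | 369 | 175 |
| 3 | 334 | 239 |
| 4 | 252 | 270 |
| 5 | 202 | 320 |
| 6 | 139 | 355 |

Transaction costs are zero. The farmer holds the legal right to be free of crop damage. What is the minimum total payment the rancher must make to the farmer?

€539

Efficient level: marginal profit ≥ marginal crop damage through level 3, so k* = 3.
With the farmer holding the right, the rancher must at least compensate total damage at k*: 125 + 175 + 239 = 539.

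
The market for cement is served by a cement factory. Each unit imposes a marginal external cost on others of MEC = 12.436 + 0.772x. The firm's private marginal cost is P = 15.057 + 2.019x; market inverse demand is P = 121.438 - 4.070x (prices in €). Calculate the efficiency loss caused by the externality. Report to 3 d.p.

Market equilibrium (private): 15.057 + 2.019x = 121.438 - 4.070x → x_m = 17.4710.
Social marginal cost = private MC + MEC = 27.493 + 2.791x.
Set SMC = demand: 27.493 + 2.791x = 121.438 - 4.070x → x* = 13.6926.
Between x* and x_m the wedge SMC − demand runs linearly from 0 to MEC(x_m), so the loss is a triangle.
DWL = ½ × 3.7784 × 25.9236 = 48.9749.

DWL = €48.975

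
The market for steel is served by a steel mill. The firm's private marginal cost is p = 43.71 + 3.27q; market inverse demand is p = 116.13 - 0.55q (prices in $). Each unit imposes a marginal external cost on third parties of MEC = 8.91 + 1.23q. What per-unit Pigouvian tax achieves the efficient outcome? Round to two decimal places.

tax = $24.38 per unit

Social marginal cost = private MC + MEC = 52.62 + 4.50q.
Set SMC = demand: 52.62 + 4.50q = 116.13 - 0.55q → q* = 12.5762.
The Pigouvian tax equals MEC at q*: 8.91 + 1.23×12.5762 = 24.3787.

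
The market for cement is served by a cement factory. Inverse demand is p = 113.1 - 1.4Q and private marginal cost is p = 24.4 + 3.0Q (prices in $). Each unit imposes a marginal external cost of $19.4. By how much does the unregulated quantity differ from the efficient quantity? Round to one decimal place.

Market equilibrium (private): 24.4 + 3.0Q = 113.1 - 1.4Q → Q_m = 20.1591.
Social marginal cost = private MC + MEC = 43.8 + 3.0Q.
Set SMC = demand: 43.8 + 3.0Q = 113.1 - 1.4Q → Q* = 15.7500.
Gap = |20.1591 − 15.7500| = 4.4091.

4.4 units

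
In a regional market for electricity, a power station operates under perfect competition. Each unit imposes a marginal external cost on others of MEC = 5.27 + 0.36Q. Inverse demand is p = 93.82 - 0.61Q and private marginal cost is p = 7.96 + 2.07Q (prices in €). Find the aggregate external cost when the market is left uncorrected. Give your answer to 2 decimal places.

€353.59

Market equilibrium (private): 7.96 + 2.07Q = 93.82 - 0.61Q → Q_m = 32.0373.
Total external cost = ∫₀^{Q_m} (5.27 + 0.36Q) dQ = 5.27×32.0373 + ½×0.36×32.0373² = 353.5865.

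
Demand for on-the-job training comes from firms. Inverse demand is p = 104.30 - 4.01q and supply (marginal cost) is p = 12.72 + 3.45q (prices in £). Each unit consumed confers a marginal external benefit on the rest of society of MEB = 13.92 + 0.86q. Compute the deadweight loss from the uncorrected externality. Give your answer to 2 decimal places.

Market equilibrium (private): 12.72 + 3.45q = 104.30 - 4.01q → q_m = 12.2761.
Social marginal benefit = demand + MEB = 118.22 - 3.15q.
Set SMB = MC: 118.22 - 3.15q = 12.72 + 3.45q → q* = 15.9848.
The welfare-loss triangle has base |q_m − q*| and height MEB(q_m) (the vertical gap between SMB and MC is zero at q* and MEB at q_m).
DWL = ½ × 3.7087 × 24.4775 = 45.3899.

DWL = £45.39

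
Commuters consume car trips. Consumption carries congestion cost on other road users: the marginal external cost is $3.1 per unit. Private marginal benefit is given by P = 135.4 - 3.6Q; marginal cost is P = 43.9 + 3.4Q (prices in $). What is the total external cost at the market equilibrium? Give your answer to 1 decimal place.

Market equilibrium (private): 43.9 + 3.4Q = 135.4 - 3.6Q → Q_m = 13.0714.
Total external cost = MEC × Q_m = 3.1 × 13.0714 = 40.5213.

$40.5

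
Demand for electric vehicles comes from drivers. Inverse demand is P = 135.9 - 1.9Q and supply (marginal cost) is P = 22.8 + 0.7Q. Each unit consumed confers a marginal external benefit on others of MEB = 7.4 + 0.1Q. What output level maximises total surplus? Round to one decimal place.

Q* = 48.2

Social marginal benefit = demand + MEB = 143.3 - 1.8Q.
Set SMB = MC: 143.3 - 1.8Q = 22.8 + 0.7Q → Q* = 48.2000.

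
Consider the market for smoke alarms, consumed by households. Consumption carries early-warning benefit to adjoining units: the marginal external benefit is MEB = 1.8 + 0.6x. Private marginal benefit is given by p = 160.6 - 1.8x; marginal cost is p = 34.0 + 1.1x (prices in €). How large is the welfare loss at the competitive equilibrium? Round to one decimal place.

Market equilibrium (private): 34.0 + 1.1x = 160.6 - 1.8x → x_m = 43.6552.
Social marginal benefit = demand + MEB = 162.4 - 1.2x.
Set SMB = MC: 162.4 - 1.2x = 34.0 + 1.1x → x* = 55.8261.
Between x* and x_m the wedge SMB − MC runs linearly from 0 to MEB(x_m), so the loss is a triangle.
DWL = ½ × 12.1709 × 27.9931 = 170.3506.

DWL = €170.4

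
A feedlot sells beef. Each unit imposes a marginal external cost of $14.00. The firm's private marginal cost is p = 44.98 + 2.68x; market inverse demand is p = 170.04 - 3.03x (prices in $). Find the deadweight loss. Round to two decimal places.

DWL = $17.16

Market equilibrium (private): 44.98 + 2.68x = 170.04 - 3.03x → x_m = 21.9019.
Social marginal cost = private MC + MEC = 58.98 + 2.68x.
Set SMC = demand: 58.98 + 2.68x = 170.04 - 3.03x → x* = 19.4501.
Height of the DWL triangle at x_m is SMC(x_m) − demand(x_m) = MEC(x_m) = 14.0000.
DWL = ½ × 2.4518 × 14.0000 = 17.1626.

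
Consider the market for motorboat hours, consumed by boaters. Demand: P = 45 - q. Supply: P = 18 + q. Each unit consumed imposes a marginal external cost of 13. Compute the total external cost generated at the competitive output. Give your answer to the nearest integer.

176

Market equilibrium (private): 18 + q = 45 - q → q_m = 13.5000.
Total external cost = MEC × q_m = 13 × 13.5000 = 175.5000.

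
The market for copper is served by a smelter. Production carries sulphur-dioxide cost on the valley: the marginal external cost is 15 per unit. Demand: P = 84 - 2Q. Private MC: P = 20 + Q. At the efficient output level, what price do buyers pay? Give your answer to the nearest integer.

P = 51

Social marginal cost = private MC + MEC = 35 + Q.
Set SMC = demand: 35 + Q = 84 - 2Q → Q* = 16.3333.
Consumer price on the demand curve at Q*: 84 − 2×16.3333 = 51.3334.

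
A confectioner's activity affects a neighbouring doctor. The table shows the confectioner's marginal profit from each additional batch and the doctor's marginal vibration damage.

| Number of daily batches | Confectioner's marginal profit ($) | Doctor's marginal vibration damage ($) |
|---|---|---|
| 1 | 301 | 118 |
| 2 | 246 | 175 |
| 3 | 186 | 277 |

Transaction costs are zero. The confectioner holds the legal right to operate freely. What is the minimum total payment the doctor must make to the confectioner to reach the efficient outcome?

$186

Left alone the confectioner would choose level 3 (marginal profit stays positive).
Efficient level: k* = 2 (marginal profit ≥ marginal vibration damage through 2).
The doctor must at least cover the confectioner's forgone profit from cutting 3→2: 186 = 186.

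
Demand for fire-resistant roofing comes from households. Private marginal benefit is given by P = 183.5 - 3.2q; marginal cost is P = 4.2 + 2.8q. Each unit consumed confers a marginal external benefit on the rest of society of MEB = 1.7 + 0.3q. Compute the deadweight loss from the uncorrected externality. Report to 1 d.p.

DWL = 10.0

Market equilibrium (private): 4.2 + 2.8q = 183.5 - 3.2q → q_m = 29.8833.
Social marginal benefit = demand + MEB = 185.2 - 2.9q.
Set SMB = MC: 185.2 - 2.9q = 4.2 + 2.8q → q* = 31.7544.
The loss is the area between SMB and MC from q* to q_m; with linear curves that's a triangle of height MEB(q_m).
DWL = ½ × 1.8711 × 10.6650 = 9.9776.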